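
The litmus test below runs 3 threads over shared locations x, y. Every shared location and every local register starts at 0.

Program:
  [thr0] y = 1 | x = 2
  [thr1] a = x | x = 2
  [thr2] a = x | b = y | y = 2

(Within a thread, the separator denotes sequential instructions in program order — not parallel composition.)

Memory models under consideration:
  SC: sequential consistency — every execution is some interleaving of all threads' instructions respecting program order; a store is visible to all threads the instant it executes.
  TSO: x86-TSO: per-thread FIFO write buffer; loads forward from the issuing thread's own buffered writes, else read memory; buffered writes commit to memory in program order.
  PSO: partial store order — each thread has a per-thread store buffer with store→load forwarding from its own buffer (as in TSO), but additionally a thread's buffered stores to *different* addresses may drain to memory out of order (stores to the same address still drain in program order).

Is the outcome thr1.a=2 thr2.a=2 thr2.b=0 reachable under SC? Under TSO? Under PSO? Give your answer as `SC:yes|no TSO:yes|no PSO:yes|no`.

SC:no TSO:no PSO:yes

outcome vector order: (thr1.a,thr2.a,thr2.b)
SC: 7 outcomes — {000 001 020 021 200 201 221}
TSO: 7 outcomes — {000 001 020 021 200 201 221}
PSO: 8 outcomes — {000 001 020 021 200 201 220 221}
target 220 ∈ {PSO}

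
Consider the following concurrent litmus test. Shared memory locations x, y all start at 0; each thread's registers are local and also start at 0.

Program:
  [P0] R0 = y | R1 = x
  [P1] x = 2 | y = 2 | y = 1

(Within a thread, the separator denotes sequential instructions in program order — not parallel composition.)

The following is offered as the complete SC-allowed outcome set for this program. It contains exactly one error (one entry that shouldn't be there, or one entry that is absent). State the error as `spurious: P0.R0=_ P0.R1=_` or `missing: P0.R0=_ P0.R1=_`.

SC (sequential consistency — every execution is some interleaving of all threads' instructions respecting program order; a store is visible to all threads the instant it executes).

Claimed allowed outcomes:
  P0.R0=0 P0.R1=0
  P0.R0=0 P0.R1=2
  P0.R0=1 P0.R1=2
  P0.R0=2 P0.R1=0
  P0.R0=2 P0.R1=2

spurious: P0.R0=2 P0.R1=0

outcome vector order: (P0.R0,P0.R1)
SC: 4 outcomes — {(0,0) (0,2) (1,2) (2,2)}
claimed∖SC = {(2,0)}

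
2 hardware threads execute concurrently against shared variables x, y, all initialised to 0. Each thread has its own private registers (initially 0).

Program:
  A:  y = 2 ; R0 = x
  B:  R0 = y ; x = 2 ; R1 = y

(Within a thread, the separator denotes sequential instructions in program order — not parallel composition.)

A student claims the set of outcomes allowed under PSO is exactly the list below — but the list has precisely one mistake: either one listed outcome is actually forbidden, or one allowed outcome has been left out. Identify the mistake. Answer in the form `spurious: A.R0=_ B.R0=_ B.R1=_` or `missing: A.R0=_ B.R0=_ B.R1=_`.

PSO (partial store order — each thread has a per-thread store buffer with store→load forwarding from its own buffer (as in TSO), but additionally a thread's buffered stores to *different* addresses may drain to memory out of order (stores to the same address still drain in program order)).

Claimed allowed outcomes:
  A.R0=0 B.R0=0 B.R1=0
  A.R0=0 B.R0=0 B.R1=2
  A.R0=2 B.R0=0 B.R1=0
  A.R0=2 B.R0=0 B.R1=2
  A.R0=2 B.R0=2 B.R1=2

outcome vector order: (A.R0,B.R0,B.R1)
[PSO] allowed = {(0,0,0); (0,0,2); (0,2,2); (2,0,0); (2,0,2); (2,2,2)}
PSO∖claimed = {(0,2,2)}

missing: A.R0=0 B.R0=2 B.R1=2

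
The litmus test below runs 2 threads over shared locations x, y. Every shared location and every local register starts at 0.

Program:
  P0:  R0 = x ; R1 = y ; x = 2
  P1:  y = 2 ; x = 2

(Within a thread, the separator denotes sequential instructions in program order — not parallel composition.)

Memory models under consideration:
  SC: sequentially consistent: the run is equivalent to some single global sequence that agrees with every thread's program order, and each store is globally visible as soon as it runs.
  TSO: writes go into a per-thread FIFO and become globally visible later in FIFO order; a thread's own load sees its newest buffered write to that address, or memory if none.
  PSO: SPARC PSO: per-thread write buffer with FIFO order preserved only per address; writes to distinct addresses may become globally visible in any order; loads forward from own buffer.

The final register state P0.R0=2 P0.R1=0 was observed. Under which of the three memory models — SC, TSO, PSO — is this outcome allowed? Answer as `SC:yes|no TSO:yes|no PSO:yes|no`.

outcome vector order: (P0.R0,P0.R1)
SC (3): (0,0); (0,2); (2,2)
TSO (3): (0,0); (0,2); (2,2)
PSO (4): (0,0); (0,2); (2,0); (2,2)
target (2,0) ∈ {PSO}

SC:no TSO:no PSO:yes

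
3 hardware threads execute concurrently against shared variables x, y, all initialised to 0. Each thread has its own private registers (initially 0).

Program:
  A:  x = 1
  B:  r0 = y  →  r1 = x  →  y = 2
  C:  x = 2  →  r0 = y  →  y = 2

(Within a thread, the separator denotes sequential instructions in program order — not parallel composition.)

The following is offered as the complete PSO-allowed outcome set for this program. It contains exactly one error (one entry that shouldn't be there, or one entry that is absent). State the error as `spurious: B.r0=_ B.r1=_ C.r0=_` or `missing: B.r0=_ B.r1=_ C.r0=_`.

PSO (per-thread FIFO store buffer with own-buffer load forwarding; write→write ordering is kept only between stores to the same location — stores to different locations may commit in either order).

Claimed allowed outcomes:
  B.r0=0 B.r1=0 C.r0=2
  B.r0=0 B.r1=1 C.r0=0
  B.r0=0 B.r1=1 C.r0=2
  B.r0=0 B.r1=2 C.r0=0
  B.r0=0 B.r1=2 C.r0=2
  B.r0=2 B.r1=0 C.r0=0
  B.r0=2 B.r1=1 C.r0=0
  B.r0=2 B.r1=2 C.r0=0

outcome vector order: (B.r0,B.r1,C.r0)
PSO: 9 outcomes — {0/0/0; 0/0/2; 0/1/0; 0/1/2; 0/2/0; 0/2/2; 2/0/0; 2/1/0; 2/2/0}
PSO∖claimed = {0/0/0}

missing: B.r0=0 B.r1=0 C.r0=0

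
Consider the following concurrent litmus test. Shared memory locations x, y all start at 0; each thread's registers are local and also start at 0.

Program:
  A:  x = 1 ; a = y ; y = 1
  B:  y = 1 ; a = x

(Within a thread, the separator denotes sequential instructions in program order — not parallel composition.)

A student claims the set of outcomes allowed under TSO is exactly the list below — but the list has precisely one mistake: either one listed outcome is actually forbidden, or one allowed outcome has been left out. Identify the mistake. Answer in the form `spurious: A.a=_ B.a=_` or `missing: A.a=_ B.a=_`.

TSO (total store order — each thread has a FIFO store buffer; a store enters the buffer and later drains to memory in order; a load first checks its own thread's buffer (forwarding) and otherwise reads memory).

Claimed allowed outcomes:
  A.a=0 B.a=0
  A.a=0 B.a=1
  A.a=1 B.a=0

missing: A.a=1 B.a=1

outcome vector order: (A.a,B.a)
TSO (4): 00, 01, 10, 11
TSO∖claimed = {11}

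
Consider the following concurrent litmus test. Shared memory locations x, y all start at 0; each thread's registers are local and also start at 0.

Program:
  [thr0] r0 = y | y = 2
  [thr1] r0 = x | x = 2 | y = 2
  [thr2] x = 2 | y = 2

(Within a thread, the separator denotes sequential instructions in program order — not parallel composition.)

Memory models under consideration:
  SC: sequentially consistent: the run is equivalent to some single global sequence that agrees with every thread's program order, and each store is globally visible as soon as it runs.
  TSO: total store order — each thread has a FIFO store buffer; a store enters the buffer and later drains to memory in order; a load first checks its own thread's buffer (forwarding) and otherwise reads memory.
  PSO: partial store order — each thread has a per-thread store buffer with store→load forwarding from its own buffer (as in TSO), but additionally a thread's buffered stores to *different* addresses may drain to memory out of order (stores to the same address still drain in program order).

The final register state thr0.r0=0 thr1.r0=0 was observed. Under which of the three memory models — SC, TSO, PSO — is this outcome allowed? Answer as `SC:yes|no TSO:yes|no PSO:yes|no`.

SC:yes TSO:yes PSO:yes

outcome vector order: (thr0.r0,thr1.r0)
SC: 4 outcomes — {0/0 0/2 2/0 2/2}
TSO: 4 outcomes — {0/0 0/2 2/0 2/2}
PSO: 4 outcomes — {0/0 0/2 2/0 2/2}
target 0/0 ∈ {SC,TSO,PSO}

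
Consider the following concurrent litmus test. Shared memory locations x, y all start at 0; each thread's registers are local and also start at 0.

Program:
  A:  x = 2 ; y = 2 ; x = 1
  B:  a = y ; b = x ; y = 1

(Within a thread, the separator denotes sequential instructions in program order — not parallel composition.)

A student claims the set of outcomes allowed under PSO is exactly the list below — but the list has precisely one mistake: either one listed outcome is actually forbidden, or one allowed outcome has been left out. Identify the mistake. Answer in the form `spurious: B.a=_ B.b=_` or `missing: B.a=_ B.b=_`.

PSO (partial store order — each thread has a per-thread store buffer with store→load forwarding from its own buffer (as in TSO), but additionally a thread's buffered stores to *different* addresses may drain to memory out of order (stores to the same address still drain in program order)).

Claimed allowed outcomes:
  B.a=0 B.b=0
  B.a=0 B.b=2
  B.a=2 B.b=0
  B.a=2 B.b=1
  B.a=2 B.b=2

missing: B.a=0 B.b=1

outcome vector order: (B.a,B.b)
under PSO → (0,0), (0,1), (0,2), (2,0), (2,1), (2,2)
PSO∖claimed = {(0,1)}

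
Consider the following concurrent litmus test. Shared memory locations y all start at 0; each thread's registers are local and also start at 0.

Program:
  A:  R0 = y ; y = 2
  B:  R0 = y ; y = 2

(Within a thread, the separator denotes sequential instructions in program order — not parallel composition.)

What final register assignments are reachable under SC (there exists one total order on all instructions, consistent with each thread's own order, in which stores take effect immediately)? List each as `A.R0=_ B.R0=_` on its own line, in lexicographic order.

outcome vector order: (A.R0,B.R0)
|SC outcomes| = 3

A.R0=0 B.R0=0
A.R0=0 B.R0=2
A.R0=2 B.R0=0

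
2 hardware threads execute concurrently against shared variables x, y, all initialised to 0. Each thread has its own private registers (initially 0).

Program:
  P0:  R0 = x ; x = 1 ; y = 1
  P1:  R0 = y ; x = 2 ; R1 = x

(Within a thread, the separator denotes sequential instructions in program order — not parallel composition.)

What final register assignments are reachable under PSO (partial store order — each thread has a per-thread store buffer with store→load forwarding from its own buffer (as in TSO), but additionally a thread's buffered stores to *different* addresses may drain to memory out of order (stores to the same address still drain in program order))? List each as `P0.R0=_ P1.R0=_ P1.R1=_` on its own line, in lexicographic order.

outcome vector order: (P0.R0,P1.R0,P1.R1)
|PSO outcomes| = 6

P0.R0=0 P1.R0=0 P1.R1=1
P0.R0=0 P1.R0=0 P1.R1=2
P0.R0=0 P1.R0=1 P1.R1=1
P0.R0=0 P1.R0=1 P1.R1=2
P0.R0=2 P1.R0=0 P1.R1=1
P0.R0=2 P1.R0=0 P1.R1=2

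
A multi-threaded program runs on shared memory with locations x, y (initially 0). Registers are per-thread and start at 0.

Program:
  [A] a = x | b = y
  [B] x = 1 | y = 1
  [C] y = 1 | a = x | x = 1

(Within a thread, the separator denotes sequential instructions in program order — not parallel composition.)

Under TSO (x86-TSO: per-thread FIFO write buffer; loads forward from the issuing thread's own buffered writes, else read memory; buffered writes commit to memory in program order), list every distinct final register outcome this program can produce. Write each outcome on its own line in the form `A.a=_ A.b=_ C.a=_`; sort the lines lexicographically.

outcome vector order: (A.a,A.b,C.a)
|TSO outcomes| = 8

A.a=0 A.b=0 C.a=0
A.a=0 A.b=0 C.a=1
A.a=0 A.b=1 C.a=0
A.a=0 A.b=1 C.a=1
A.a=1 A.b=0 C.a=0
A.a=1 A.b=0 C.a=1
A.a=1 A.b=1 C.a=0
A.a=1 A.b=1 C.a=1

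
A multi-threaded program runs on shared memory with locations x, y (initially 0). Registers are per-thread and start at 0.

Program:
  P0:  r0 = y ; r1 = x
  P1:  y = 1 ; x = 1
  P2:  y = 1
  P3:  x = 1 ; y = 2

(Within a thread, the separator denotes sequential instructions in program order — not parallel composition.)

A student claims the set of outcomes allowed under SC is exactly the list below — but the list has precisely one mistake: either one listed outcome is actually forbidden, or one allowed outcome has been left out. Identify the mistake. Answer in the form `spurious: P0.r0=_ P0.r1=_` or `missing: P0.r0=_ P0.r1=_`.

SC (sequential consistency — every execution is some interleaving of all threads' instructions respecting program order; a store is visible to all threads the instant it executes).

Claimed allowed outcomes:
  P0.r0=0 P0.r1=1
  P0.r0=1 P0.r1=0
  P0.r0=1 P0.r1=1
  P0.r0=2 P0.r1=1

missing: P0.r0=0 P0.r1=0

outcome vector order: (P0.r0,P0.r1)
under SC → (0,0), (0,1), (1,0), (1,1), (2,1)
SC∖claimed = {(0,0)}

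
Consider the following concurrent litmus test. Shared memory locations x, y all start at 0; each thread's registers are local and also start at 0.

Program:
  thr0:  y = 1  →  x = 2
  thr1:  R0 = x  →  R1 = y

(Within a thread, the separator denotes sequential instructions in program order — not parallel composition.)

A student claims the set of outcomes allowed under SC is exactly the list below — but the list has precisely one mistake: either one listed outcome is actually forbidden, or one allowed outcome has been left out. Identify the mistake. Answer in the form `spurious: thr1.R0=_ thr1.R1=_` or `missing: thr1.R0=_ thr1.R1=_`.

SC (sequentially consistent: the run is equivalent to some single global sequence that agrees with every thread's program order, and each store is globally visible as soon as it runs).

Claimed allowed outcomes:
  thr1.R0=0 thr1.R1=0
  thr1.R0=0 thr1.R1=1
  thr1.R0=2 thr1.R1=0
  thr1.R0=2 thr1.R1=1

spurious: thr1.R0=2 thr1.R1=0

outcome vector order: (thr1.R0,thr1.R1)
SC: 3 outcomes — {0/0 0/1 2/1}
claimed∖SC = {2/0}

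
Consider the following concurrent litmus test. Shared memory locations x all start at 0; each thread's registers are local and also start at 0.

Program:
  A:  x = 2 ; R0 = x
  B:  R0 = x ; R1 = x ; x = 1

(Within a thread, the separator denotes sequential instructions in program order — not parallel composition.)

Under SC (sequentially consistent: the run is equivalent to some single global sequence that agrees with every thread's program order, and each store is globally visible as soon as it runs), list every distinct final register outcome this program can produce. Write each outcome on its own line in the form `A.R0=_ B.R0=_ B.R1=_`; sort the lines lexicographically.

outcome vector order: (A.R0,B.R0,B.R1)
|SC outcomes| = 6

A.R0=1 B.R0=0 B.R1=0
A.R0=1 B.R0=0 B.R1=2
A.R0=1 B.R0=2 B.R1=2
A.R0=2 B.R0=0 B.R1=0
A.R0=2 B.R0=0 B.R1=2
A.R0=2 B.R0=2 B.R1=2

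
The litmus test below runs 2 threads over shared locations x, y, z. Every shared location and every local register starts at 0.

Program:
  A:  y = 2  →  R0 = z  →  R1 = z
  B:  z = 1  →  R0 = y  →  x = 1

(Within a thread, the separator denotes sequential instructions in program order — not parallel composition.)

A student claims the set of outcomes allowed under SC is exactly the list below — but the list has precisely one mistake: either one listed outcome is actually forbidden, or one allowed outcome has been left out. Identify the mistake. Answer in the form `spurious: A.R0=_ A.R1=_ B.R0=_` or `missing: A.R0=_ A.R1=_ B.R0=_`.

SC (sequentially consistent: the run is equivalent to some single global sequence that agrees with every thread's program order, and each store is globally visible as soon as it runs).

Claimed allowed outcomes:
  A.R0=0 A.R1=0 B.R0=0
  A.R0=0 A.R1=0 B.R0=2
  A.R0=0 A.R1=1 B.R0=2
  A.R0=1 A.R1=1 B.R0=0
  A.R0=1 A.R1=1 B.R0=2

spurious: A.R0=0 A.R1=0 B.R0=0

outcome vector order: (A.R0,A.R1,B.R0)
SC: 4 outcomes — {<0 0 2>, <0 1 2>, <1 1 0>, <1 1 2>}
claimed∖SC = {<0 0 0>}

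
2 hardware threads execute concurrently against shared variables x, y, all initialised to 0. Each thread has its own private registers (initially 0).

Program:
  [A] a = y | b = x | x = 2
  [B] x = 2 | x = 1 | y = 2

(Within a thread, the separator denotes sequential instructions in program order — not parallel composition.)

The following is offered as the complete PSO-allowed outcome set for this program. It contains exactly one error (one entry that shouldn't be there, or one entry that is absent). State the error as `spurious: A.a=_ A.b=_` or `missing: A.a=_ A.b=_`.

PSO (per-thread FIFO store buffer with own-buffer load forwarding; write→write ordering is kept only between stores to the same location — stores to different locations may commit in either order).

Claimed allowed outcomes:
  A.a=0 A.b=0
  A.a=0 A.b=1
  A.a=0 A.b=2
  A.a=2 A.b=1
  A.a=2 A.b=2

missing: A.a=2 A.b=0

outcome vector order: (A.a,A.b)
[PSO] allowed = {<0 0>, <0 1>, <0 2>, <2 0>, <2 1>, <2 2>}
PSO∖claimed = {<2 0>}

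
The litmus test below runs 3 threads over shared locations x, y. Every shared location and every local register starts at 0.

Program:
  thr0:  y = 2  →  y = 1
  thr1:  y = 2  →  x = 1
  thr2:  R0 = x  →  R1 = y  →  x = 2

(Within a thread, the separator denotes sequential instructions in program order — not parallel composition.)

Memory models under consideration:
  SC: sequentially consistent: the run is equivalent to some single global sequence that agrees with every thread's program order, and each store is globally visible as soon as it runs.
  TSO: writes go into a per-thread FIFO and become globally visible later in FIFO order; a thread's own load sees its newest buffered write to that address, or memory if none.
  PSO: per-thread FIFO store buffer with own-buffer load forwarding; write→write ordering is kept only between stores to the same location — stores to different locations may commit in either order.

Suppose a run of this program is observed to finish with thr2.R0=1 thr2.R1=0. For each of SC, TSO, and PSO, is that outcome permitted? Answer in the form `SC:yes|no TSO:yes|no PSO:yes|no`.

SC:no TSO:no PSO:yes

outcome vector order: (thr2.R0,thr2.R1)
under SC → <0 0>, <0 1>, <0 2>, <1 1>, <1 2>
under TSO → <0 0>, <0 1>, <0 2>, <1 1>, <1 2>
under PSO → <0 0>, <0 1>, <0 2>, <1 0>, <1 1>, <1 2>
target <1 0> ∈ {PSO}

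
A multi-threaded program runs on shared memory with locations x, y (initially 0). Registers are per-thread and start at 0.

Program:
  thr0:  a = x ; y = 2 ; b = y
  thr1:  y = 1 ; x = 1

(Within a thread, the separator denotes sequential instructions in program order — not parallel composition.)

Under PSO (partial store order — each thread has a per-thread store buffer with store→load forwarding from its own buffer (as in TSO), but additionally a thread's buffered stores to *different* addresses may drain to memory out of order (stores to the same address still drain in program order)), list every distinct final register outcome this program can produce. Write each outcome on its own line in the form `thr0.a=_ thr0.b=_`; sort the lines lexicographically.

thr0.a=0 thr0.b=1
thr0.a=0 thr0.b=2
thr0.a=1 thr0.b=1
thr0.a=1 thr0.b=2

outcome vector order: (thr0.a,thr0.b)
|PSO outcomes| = 4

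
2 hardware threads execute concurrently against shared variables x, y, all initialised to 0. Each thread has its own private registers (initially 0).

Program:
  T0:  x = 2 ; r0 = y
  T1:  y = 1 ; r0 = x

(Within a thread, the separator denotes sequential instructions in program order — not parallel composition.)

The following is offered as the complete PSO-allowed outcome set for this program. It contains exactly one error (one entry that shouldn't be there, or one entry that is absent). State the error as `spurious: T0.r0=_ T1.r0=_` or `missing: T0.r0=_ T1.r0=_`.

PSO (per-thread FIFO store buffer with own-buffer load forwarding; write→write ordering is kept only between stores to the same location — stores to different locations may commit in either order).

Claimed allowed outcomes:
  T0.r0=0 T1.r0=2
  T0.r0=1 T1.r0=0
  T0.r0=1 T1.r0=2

outcome vector order: (T0.r0,T1.r0)
PSO: 4 outcomes — {0/0, 0/2, 1/0, 1/2}
PSO∖claimed = {0/0}

missing: T0.r0=0 T1.r0=0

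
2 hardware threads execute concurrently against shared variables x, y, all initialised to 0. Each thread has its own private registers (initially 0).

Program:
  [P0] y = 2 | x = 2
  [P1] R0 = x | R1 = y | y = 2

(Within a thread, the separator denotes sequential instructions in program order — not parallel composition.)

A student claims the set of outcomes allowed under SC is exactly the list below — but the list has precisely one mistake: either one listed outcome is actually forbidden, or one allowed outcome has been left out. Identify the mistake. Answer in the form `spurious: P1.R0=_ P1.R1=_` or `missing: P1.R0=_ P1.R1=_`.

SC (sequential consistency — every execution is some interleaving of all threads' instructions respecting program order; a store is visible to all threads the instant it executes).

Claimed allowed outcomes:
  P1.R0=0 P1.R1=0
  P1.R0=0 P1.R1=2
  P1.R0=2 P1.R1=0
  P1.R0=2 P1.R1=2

spurious: P1.R0=2 P1.R1=0

outcome vector order: (P1.R0,P1.R1)
SC (3): 00, 02, 22
claimed∖SC = {20}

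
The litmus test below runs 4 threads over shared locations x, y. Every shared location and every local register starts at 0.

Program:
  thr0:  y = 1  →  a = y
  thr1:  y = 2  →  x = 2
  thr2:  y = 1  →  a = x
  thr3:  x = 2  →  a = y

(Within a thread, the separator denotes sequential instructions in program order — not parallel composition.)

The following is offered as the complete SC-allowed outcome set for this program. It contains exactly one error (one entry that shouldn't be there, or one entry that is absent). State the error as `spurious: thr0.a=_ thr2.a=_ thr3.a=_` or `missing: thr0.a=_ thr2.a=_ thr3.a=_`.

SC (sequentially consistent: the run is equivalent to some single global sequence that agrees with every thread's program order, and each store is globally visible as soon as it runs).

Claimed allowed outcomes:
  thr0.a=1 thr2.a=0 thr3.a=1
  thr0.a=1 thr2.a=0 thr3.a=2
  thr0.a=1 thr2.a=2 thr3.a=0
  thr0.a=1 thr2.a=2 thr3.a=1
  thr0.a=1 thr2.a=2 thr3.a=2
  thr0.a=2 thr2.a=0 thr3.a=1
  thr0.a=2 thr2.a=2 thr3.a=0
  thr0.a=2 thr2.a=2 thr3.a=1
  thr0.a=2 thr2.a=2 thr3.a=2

outcome vector order: (thr0.a,thr2.a,thr3.a)
SC (10): (1,0,1); (1,0,2); (1,2,0); (1,2,1); (1,2,2); (2,0,1); (2,0,2); (2,2,0); (2,2,1); (2,2,2)
SC∖claimed = {(2,0,2)}

missing: thr0.a=2 thr2.a=0 thr3.a=2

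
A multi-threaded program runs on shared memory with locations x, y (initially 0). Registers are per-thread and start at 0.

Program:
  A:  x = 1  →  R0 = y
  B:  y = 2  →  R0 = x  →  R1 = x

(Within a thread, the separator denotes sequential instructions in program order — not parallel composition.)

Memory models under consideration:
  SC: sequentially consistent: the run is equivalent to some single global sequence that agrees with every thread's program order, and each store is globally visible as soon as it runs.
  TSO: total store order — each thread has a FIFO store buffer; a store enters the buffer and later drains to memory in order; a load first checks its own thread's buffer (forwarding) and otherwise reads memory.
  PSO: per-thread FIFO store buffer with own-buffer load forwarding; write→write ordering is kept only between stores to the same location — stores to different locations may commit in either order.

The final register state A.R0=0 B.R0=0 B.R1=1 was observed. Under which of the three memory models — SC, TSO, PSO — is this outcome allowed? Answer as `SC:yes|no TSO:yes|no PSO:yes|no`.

SC:no TSO:yes PSO:yes

outcome vector order: (A.R0,B.R0,B.R1)
SC (4): (0,1,1) (2,0,0) (2,0,1) (2,1,1)
TSO (6): (0,0,0) (0,0,1) (0,1,1) (2,0,0) (2,0,1) (2,1,1)
PSO (6): (0,0,0) (0,0,1) (0,1,1) (2,0,0) (2,0,1) (2,1,1)
target (0,0,1) ∈ {TSO,PSO}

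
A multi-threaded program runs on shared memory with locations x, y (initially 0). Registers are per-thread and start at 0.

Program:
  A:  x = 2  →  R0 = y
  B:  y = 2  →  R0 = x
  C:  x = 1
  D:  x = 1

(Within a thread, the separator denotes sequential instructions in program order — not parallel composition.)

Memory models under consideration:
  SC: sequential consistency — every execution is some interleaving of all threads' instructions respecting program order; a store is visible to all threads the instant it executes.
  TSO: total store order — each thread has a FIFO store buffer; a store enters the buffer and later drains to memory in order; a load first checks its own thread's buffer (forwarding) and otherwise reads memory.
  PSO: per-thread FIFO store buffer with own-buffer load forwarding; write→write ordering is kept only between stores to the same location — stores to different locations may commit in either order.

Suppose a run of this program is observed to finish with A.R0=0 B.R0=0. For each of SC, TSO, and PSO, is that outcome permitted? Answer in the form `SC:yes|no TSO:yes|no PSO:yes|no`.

SC:no TSO:yes PSO:yes

outcome vector order: (A.R0,B.R0)
under SC → 0/1, 0/2, 2/0, 2/1, 2/2
under TSO → 0/0, 0/1, 0/2, 2/0, 2/1, 2/2
under PSO → 0/0, 0/1, 0/2, 2/0, 2/1, 2/2
target 0/0 ∈ {TSO,PSO}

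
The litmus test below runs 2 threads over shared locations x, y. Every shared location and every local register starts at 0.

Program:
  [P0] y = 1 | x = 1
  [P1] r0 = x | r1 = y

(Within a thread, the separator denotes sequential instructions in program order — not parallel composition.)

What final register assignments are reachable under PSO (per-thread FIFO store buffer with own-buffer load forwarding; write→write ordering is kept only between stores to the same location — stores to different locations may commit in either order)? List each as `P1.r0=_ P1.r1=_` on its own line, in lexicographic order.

P1.r0=0 P1.r1=0
P1.r0=0 P1.r1=1
P1.r0=1 P1.r1=0
P1.r0=1 P1.r1=1

outcome vector order: (P1.r0,P1.r1)
|PSO outcomes| = 4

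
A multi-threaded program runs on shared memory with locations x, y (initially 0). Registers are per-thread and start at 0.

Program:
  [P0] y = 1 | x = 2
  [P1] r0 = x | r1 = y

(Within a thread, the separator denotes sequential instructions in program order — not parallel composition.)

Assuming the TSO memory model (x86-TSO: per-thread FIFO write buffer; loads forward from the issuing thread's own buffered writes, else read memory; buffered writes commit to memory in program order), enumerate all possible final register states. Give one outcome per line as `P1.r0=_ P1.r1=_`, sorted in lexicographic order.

P1.r0=0 P1.r1=0
P1.r0=0 P1.r1=1
P1.r0=2 P1.r1=1

outcome vector order: (P1.r0,P1.r1)
|TSO outcomes| = 3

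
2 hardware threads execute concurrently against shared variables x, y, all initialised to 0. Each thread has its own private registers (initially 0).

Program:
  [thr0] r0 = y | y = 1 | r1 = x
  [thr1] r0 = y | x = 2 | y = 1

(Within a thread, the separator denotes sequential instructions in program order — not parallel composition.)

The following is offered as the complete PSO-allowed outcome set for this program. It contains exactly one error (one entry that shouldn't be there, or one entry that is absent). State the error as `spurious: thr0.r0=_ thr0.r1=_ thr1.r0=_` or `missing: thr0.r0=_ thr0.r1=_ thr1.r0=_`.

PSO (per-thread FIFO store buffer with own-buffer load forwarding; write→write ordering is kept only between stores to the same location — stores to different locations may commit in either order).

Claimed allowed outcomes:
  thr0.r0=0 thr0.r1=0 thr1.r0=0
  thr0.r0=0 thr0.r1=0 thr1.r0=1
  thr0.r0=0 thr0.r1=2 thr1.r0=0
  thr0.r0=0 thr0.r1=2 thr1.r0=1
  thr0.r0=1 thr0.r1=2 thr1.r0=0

missing: thr0.r0=1 thr0.r1=0 thr1.r0=0

outcome vector order: (thr0.r0,thr0.r1,thr1.r0)
[PSO] allowed = {<0 0 0>, <0 0 1>, <0 2 0>, <0 2 1>, <1 0 0>, <1 2 0>}
PSO∖claimed = {<1 0 0>}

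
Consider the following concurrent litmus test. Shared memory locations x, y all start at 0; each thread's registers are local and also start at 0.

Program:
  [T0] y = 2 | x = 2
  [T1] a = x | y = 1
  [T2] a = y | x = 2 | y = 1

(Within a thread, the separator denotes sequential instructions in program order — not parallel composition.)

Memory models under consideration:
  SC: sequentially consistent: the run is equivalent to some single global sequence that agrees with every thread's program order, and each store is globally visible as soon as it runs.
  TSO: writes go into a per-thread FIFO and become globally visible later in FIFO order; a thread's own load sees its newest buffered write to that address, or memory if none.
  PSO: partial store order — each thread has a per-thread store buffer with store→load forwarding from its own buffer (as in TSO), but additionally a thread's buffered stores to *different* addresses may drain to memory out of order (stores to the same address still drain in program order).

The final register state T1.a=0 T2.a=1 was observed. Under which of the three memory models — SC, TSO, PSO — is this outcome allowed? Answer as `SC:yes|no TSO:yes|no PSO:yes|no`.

outcome vector order: (T1.a,T2.a)
[SC] allowed = {0/0; 0/1; 0/2; 2/0; 2/1; 2/2}
[TSO] allowed = {0/0; 0/1; 0/2; 2/0; 2/1; 2/2}
[PSO] allowed = {0/0; 0/1; 0/2; 2/0; 2/1; 2/2}
target 0/1 ∈ {SC,TSO,PSO}

SC:yes TSO:yes PSO:yes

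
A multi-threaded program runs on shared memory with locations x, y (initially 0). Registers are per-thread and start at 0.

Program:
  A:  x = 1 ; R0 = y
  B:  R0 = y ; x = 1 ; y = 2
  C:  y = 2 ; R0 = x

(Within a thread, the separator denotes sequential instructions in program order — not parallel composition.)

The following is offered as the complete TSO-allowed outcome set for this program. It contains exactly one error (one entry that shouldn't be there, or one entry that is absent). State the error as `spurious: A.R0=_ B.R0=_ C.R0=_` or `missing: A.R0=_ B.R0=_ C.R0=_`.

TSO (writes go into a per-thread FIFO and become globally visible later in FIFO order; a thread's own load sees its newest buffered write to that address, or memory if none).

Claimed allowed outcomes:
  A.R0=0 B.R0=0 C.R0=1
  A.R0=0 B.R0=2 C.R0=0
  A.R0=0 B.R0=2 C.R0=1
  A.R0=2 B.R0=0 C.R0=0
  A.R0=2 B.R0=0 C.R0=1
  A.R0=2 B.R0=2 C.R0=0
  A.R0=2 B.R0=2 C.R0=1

missing: A.R0=0 B.R0=0 C.R0=0

outcome vector order: (A.R0,B.R0,C.R0)
under TSO → 000; 001; 020; 021; 200; 201; 220; 221
TSO∖claimed = {000}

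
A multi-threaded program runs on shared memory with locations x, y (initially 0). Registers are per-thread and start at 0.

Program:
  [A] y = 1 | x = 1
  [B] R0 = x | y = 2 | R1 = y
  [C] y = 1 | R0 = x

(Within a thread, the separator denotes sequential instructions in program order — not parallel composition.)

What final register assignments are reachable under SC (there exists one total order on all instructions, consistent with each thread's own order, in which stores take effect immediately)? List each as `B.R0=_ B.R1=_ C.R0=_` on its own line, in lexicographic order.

B.R0=0 B.R1=1 C.R0=0
B.R0=0 B.R1=1 C.R0=1
B.R0=0 B.R1=2 C.R0=0
B.R0=0 B.R1=2 C.R0=1
B.R0=1 B.R1=1 C.R0=1
B.R0=1 B.R1=2 C.R0=0
B.R0=1 B.R1=2 C.R0=1

outcome vector order: (B.R0,B.R1,C.R0)
|SC outcomes| = 7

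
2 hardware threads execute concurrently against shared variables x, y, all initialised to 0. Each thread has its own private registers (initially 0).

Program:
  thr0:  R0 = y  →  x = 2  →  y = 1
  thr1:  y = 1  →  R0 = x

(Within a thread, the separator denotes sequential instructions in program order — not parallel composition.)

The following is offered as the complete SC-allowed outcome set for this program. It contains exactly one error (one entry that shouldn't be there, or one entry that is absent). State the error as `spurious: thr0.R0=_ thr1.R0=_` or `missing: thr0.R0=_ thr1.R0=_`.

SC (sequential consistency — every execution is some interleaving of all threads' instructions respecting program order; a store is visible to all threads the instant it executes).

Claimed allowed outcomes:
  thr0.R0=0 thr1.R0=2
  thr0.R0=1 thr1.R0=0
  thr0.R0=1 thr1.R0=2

missing: thr0.R0=0 thr1.R0=0

outcome vector order: (thr0.R0,thr1.R0)
[SC] allowed = {00, 02, 10, 12}
SC∖claimed = {00}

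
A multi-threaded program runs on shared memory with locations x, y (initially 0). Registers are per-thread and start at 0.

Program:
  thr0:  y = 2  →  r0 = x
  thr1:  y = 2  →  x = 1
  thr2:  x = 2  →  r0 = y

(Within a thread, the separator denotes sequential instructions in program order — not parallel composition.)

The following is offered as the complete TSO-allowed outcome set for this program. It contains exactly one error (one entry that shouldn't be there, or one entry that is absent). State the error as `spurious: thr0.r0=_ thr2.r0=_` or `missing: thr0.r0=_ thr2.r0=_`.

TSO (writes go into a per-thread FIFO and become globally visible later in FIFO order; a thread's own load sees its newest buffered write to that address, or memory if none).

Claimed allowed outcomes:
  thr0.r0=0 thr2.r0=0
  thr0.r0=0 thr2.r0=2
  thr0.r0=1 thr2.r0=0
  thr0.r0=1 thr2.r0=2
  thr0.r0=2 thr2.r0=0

outcome vector order: (thr0.r0,thr2.r0)
[TSO] allowed = {(0,0) (0,2) (1,0) (1,2) (2,0) (2,2)}
TSO∖claimed = {(2,2)}

missing: thr0.r0=2 thr2.r0=2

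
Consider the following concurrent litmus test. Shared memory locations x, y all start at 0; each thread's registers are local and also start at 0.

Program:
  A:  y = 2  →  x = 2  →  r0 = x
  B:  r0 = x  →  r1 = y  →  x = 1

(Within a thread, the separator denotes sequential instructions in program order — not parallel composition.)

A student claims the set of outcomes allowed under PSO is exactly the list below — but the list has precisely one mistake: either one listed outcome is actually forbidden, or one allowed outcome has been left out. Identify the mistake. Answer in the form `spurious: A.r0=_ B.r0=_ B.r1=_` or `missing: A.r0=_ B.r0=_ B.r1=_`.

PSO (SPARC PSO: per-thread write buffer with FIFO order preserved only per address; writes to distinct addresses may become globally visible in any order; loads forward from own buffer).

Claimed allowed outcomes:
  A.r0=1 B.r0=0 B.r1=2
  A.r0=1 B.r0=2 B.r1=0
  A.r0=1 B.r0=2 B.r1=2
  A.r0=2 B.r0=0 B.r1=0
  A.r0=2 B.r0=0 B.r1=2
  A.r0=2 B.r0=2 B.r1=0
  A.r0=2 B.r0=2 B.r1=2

outcome vector order: (A.r0,B.r0,B.r1)
PSO (8): <1 0 0> <1 0 2> <1 2 0> <1 2 2> <2 0 0> <2 0 2> <2 2 0> <2 2 2>
PSO∖claimed = {<1 0 0>}

missing: A.r0=1 B.r0=0 B.r1=0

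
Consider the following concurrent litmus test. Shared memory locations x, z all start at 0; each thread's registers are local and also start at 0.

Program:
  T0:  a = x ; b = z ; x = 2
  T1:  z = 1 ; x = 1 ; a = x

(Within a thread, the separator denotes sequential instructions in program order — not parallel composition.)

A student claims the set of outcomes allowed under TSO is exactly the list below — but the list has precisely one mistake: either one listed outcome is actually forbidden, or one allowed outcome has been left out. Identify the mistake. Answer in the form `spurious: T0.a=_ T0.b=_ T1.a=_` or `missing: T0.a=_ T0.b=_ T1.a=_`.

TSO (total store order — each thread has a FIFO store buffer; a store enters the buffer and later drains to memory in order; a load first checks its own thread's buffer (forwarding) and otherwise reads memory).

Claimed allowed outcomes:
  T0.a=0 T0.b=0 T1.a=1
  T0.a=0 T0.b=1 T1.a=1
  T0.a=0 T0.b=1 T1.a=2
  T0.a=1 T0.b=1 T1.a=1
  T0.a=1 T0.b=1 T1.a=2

outcome vector order: (T0.a,T0.b,T1.a)
TSO (6): (0,0,1); (0,0,2); (0,1,1); (0,1,2); (1,1,1); (1,1,2)
TSO∖claimed = {(0,0,2)}

missing: T0.a=0 T0.b=0 T1.a=2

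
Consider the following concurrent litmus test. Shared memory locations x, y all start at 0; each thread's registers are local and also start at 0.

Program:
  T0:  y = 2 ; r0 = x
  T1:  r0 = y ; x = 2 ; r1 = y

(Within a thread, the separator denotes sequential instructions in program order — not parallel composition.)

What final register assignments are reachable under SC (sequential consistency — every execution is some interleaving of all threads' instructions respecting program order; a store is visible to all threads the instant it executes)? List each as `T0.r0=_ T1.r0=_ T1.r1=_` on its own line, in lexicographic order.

outcome vector order: (T0.r0,T1.r0,T1.r1)
|SC outcomes| = 5

T0.r0=0 T1.r0=0 T1.r1=2
T0.r0=0 T1.r0=2 T1.r1=2
T0.r0=2 T1.r0=0 T1.r1=0
T0.r0=2 T1.r0=0 T1.r1=2
T0.r0=2 T1.r0=2 T1.r1=2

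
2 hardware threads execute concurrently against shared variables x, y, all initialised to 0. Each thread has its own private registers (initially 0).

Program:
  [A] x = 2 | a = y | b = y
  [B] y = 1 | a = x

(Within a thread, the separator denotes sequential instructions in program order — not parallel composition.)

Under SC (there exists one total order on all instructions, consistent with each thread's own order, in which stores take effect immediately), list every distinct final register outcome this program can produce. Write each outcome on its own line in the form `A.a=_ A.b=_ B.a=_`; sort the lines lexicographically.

A.a=0 A.b=0 B.a=2
A.a=0 A.b=1 B.a=2
A.a=1 A.b=1 B.a=0
A.a=1 A.b=1 B.a=2

outcome vector order: (A.a,A.b,B.a)
|SC outcomes| = 4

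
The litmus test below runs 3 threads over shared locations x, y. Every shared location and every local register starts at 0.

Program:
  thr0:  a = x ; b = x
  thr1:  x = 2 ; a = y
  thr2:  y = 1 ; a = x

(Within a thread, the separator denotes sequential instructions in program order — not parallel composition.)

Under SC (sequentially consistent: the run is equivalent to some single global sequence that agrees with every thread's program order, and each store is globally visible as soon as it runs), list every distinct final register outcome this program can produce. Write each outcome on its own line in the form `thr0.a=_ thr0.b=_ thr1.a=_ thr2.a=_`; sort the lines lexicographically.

outcome vector order: (thr0.a,thr0.b,thr1.a,thr2.a)
|SC outcomes| = 9

thr0.a=0 thr0.b=0 thr1.a=0 thr2.a=2
thr0.a=0 thr0.b=0 thr1.a=1 thr2.a=0
thr0.a=0 thr0.b=0 thr1.a=1 thr2.a=2
thr0.a=0 thr0.b=2 thr1.a=0 thr2.a=2
thr0.a=0 thr0.b=2 thr1.a=1 thr2.a=0
thr0.a=0 thr0.b=2 thr1.a=1 thr2.a=2
thr0.a=2 thr0.b=2 thr1.a=0 thr2.a=2
thr0.a=2 thr0.b=2 thr1.a=1 thr2.a=0
thr0.a=2 thr0.b=2 thr1.a=1 thr2.a=2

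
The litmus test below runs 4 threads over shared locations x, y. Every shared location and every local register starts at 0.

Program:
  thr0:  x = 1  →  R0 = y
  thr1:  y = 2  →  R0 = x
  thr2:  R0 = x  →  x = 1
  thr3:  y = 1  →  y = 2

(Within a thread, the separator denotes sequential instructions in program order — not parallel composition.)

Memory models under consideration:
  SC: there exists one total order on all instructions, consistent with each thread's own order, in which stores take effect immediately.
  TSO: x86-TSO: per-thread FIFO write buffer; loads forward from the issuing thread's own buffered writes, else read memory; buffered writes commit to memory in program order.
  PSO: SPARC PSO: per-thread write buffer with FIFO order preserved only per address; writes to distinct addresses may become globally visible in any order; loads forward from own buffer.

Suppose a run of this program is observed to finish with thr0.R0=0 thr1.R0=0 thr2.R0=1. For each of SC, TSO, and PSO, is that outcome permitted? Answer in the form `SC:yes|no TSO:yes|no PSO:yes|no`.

outcome vector order: (thr0.R0,thr1.R0,thr2.R0)
SC (10): (0,1,0), (0,1,1), (1,0,0), (1,0,1), (1,1,0), (1,1,1), (2,0,0), (2,0,1), (2,1,0), (2,1,1)
TSO (12): (0,0,0), (0,0,1), (0,1,0), (0,1,1), (1,0,0), (1,0,1), (1,1,0), (1,1,1), (2,0,0), (2,0,1), (2,1,0), (2,1,1)
PSO (12): (0,0,0), (0,0,1), (0,1,0), (0,1,1), (1,0,0), (1,0,1), (1,1,0), (1,1,1), (2,0,0), (2,0,1), (2,1,0), (2,1,1)
target (0,0,1) ∈ {TSO,PSO}

SC:no TSO:yes PSO:yes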